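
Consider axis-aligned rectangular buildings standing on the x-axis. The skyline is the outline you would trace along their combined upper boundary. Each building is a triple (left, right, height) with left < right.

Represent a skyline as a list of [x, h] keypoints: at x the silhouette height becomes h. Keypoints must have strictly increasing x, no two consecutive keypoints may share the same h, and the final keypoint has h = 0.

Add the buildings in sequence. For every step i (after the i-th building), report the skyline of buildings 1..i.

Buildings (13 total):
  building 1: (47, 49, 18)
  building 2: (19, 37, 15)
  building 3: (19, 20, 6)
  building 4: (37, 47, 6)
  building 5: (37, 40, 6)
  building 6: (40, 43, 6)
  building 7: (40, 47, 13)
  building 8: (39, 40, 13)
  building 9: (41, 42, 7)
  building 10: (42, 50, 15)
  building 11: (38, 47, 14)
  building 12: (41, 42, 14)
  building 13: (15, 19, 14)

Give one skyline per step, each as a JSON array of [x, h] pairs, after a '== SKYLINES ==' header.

== SKYLINES ==
[[47,18],[49,0]]
[[19,15],[37,0],[47,18],[49,0]]
[[19,15],[37,0],[47,18],[49,0]]
[[19,15],[37,6],[47,18],[49,0]]
[[19,15],[37,6],[47,18],[49,0]]
[[19,15],[37,6],[47,18],[49,0]]
[[19,15],[37,6],[40,13],[47,18],[49,0]]
[[19,15],[37,6],[39,13],[47,18],[49,0]]
[[19,15],[37,6],[39,13],[47,18],[49,0]]
[[19,15],[37,6],[39,13],[42,15],[47,18],[49,15],[50,0]]
[[19,15],[37,6],[38,14],[42,15],[47,18],[49,15],[50,0]]
[[19,15],[37,6],[38,14],[42,15],[47,18],[49,15],[50,0]]
[[15,14],[19,15],[37,6],[38,14],[42,15],[47,18],[49,15],[50,0]]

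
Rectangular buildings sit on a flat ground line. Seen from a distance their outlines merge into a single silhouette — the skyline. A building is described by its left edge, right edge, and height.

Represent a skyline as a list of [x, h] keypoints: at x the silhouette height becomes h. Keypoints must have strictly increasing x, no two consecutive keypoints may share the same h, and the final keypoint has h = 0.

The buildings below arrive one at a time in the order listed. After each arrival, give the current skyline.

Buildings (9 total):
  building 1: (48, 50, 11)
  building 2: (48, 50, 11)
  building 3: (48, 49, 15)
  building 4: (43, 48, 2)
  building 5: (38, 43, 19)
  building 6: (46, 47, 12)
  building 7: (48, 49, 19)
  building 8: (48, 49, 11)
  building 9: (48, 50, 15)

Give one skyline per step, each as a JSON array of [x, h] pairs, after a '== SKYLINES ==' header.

== SKYLINES ==
[[48,11],[50,0]]
[[48,11],[50,0]]
[[48,15],[49,11],[50,0]]
[[43,2],[48,15],[49,11],[50,0]]
[[38,19],[43,2],[48,15],[49,11],[50,0]]
[[38,19],[43,2],[46,12],[47,2],[48,15],[49,11],[50,0]]
[[38,19],[43,2],[46,12],[47,2],[48,19],[49,11],[50,0]]
[[38,19],[43,2],[46,12],[47,2],[48,19],[49,11],[50,0]]
[[38,19],[43,2],[46,12],[47,2],[48,19],[49,15],[50,0]]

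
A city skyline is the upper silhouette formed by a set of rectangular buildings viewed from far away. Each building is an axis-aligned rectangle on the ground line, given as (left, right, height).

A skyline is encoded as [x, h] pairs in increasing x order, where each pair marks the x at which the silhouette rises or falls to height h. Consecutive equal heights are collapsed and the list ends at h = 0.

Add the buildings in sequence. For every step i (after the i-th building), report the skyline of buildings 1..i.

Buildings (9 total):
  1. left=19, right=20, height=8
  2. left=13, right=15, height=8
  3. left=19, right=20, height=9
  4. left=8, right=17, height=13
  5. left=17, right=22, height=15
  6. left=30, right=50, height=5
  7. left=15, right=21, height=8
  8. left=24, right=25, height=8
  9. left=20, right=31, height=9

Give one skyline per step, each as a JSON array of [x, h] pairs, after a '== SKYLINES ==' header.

== SKYLINES ==
[[19,8],[20,0]]
[[13,8],[15,0],[19,8],[20,0]]
[[13,8],[15,0],[19,9],[20,0]]
[[8,13],[17,0],[19,9],[20,0]]
[[8,13],[17,15],[22,0]]
[[8,13],[17,15],[22,0],[30,5],[50,0]]
[[8,13],[17,15],[22,0],[30,5],[50,0]]
[[8,13],[17,15],[22,0],[24,8],[25,0],[30,5],[50,0]]
[[8,13],[17,15],[22,9],[31,5],[50,0]]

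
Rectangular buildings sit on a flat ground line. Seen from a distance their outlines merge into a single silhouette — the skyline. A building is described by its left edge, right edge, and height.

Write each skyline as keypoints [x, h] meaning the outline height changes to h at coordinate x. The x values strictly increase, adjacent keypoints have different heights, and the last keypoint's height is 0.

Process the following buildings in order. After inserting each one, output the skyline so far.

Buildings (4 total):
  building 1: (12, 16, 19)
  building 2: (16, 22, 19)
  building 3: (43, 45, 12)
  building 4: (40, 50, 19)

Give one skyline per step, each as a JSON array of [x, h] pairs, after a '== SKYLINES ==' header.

== SKYLINES ==
[[12,19],[16,0]]
[[12,19],[22,0]]
[[12,19],[22,0],[43,12],[45,0]]
[[12,19],[22,0],[40,19],[50,0]]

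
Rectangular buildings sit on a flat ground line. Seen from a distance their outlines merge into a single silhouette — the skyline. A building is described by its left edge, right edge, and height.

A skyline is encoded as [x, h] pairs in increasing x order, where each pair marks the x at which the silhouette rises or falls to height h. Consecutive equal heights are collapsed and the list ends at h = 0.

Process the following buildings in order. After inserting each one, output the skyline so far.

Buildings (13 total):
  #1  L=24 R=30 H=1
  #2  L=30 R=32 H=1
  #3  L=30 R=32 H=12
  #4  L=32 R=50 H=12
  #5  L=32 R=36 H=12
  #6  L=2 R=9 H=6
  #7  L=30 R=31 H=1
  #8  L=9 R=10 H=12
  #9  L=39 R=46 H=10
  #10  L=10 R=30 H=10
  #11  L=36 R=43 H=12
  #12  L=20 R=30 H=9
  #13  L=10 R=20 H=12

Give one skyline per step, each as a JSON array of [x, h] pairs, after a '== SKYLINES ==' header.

== SKYLINES ==
[[24,1],[30,0]]
[[24,1],[32,0]]
[[24,1],[30,12],[32,0]]
[[24,1],[30,12],[50,0]]
[[24,1],[30,12],[50,0]]
[[2,6],[9,0],[24,1],[30,12],[50,0]]
[[2,6],[9,0],[24,1],[30,12],[50,0]]
[[2,6],[9,12],[10,0],[24,1],[30,12],[50,0]]
[[2,6],[9,12],[10,0],[24,1],[30,12],[50,0]]
[[2,6],[9,12],[10,10],[30,12],[50,0]]
[[2,6],[9,12],[10,10],[30,12],[50,0]]
[[2,6],[9,12],[10,10],[30,12],[50,0]]
[[2,6],[9,12],[20,10],[30,12],[50,0]]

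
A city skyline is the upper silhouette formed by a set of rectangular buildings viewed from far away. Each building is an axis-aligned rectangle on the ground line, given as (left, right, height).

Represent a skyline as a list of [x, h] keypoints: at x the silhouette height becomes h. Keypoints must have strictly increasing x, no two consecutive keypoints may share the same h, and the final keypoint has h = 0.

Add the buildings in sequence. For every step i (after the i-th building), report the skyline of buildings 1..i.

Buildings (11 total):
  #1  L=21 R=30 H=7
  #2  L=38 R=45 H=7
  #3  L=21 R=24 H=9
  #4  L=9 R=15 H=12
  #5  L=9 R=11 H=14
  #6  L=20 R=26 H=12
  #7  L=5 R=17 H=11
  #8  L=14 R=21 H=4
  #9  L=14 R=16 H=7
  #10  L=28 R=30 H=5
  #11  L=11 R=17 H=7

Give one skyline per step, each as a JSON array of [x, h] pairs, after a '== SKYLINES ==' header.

== SKYLINES ==
[[21,7],[30,0]]
[[21,7],[30,0],[38,7],[45,0]]
[[21,9],[24,7],[30,0],[38,7],[45,0]]
[[9,12],[15,0],[21,9],[24,7],[30,0],[38,7],[45,0]]
[[9,14],[11,12],[15,0],[21,9],[24,7],[30,0],[38,7],[45,0]]
[[9,14],[11,12],[15,0],[20,12],[26,7],[30,0],[38,7],[45,0]]
[[5,11],[9,14],[11,12],[15,11],[17,0],[20,12],[26,7],[30,0],[38,7],[45,0]]
[[5,11],[9,14],[11,12],[15,11],[17,4],[20,12],[26,7],[30,0],[38,7],[45,0]]
[[5,11],[9,14],[11,12],[15,11],[17,4],[20,12],[26,7],[30,0],[38,7],[45,0]]
[[5,11],[9,14],[11,12],[15,11],[17,4],[20,12],[26,7],[30,0],[38,7],[45,0]]
[[5,11],[9,14],[11,12],[15,11],[17,4],[20,12],[26,7],[30,0],[38,7],[45,0]]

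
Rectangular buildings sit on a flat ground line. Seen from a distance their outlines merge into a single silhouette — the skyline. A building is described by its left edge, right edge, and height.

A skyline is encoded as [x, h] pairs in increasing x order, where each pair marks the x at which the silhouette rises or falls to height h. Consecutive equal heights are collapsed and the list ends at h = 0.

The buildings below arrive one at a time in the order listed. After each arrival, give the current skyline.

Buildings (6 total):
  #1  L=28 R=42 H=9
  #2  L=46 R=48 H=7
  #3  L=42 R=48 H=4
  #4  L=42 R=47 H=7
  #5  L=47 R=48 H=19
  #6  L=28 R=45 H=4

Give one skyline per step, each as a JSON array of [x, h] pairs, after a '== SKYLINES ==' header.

== SKYLINES ==
[[28,9],[42,0]]
[[28,9],[42,0],[46,7],[48,0]]
[[28,9],[42,4],[46,7],[48,0]]
[[28,9],[42,7],[48,0]]
[[28,9],[42,7],[47,19],[48,0]]
[[28,9],[42,7],[47,19],[48,0]]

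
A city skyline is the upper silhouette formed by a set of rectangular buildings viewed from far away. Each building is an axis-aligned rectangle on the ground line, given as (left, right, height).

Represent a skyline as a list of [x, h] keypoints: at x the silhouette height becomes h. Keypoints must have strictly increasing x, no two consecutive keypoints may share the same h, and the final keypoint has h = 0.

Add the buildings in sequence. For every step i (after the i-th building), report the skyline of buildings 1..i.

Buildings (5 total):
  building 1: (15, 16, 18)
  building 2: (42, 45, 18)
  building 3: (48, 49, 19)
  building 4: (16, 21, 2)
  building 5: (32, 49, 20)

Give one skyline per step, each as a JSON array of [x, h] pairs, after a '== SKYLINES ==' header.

== SKYLINES ==
[[15,18],[16,0]]
[[15,18],[16,0],[42,18],[45,0]]
[[15,18],[16,0],[42,18],[45,0],[48,19],[49,0]]
[[15,18],[16,2],[21,0],[42,18],[45,0],[48,19],[49,0]]
[[15,18],[16,2],[21,0],[32,20],[49,0]]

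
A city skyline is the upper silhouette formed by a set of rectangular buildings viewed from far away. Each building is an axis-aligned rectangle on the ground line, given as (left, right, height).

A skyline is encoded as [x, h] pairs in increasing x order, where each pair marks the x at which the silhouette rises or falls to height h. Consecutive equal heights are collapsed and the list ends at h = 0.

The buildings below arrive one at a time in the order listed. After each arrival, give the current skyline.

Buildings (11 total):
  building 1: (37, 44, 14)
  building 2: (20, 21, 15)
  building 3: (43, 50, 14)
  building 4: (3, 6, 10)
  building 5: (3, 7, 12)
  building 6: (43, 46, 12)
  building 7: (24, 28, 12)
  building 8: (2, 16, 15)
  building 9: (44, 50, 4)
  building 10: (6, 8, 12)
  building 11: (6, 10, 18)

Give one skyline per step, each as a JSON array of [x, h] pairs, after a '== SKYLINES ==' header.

== SKYLINES ==
[[37,14],[44,0]]
[[20,15],[21,0],[37,14],[44,0]]
[[20,15],[21,0],[37,14],[50,0]]
[[3,10],[6,0],[20,15],[21,0],[37,14],[50,0]]
[[3,12],[7,0],[20,15],[21,0],[37,14],[50,0]]
[[3,12],[7,0],[20,15],[21,0],[37,14],[50,0]]
[[3,12],[7,0],[20,15],[21,0],[24,12],[28,0],[37,14],[50,0]]
[[2,15],[16,0],[20,15],[21,0],[24,12],[28,0],[37,14],[50,0]]
[[2,15],[16,0],[20,15],[21,0],[24,12],[28,0],[37,14],[50,0]]
[[2,15],[16,0],[20,15],[21,0],[24,12],[28,0],[37,14],[50,0]]
[[2,15],[6,18],[10,15],[16,0],[20,15],[21,0],[24,12],[28,0],[37,14],[50,0]]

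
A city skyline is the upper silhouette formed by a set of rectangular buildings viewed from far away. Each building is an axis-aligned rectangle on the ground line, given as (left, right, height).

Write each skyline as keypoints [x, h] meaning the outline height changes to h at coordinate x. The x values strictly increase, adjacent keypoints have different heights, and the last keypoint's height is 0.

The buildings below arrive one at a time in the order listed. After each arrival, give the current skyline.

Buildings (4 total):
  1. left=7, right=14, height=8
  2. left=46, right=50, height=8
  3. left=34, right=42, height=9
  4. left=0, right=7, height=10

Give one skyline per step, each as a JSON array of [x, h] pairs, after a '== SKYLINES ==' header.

== SKYLINES ==
[[7,8],[14,0]]
[[7,8],[14,0],[46,8],[50,0]]
[[7,8],[14,0],[34,9],[42,0],[46,8],[50,0]]
[[0,10],[7,8],[14,0],[34,9],[42,0],[46,8],[50,0]]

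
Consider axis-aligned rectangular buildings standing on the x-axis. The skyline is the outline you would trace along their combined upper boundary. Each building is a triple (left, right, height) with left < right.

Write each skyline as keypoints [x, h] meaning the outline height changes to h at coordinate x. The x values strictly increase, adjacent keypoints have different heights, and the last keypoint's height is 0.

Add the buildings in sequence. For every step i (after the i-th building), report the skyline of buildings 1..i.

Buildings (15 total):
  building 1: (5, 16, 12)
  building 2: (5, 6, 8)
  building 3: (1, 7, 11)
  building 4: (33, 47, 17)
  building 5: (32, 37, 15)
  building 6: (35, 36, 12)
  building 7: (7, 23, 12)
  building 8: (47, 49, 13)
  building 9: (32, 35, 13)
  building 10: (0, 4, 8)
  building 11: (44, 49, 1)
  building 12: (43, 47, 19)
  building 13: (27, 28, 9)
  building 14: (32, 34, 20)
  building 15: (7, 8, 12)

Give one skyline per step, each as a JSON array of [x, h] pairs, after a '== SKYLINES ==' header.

== SKYLINES ==
[[5,12],[16,0]]
[[5,12],[16,0]]
[[1,11],[5,12],[16,0]]
[[1,11],[5,12],[16,0],[33,17],[47,0]]
[[1,11],[5,12],[16,0],[32,15],[33,17],[47,0]]
[[1,11],[5,12],[16,0],[32,15],[33,17],[47,0]]
[[1,11],[5,12],[23,0],[32,15],[33,17],[47,0]]
[[1,11],[5,12],[23,0],[32,15],[33,17],[47,13],[49,0]]
[[1,11],[5,12],[23,0],[32,15],[33,17],[47,13],[49,0]]
[[0,8],[1,11],[5,12],[23,0],[32,15],[33,17],[47,13],[49,0]]
[[0,8],[1,11],[5,12],[23,0],[32,15],[33,17],[47,13],[49,0]]
[[0,8],[1,11],[5,12],[23,0],[32,15],[33,17],[43,19],[47,13],[49,0]]
[[0,8],[1,11],[5,12],[23,0],[27,9],[28,0],[32,15],[33,17],[43,19],[47,13],[49,0]]
[[0,8],[1,11],[5,12],[23,0],[27,9],[28,0],[32,20],[34,17],[43,19],[47,13],[49,0]]
[[0,8],[1,11],[5,12],[23,0],[27,9],[28,0],[32,20],[34,17],[43,19],[47,13],[49,0]]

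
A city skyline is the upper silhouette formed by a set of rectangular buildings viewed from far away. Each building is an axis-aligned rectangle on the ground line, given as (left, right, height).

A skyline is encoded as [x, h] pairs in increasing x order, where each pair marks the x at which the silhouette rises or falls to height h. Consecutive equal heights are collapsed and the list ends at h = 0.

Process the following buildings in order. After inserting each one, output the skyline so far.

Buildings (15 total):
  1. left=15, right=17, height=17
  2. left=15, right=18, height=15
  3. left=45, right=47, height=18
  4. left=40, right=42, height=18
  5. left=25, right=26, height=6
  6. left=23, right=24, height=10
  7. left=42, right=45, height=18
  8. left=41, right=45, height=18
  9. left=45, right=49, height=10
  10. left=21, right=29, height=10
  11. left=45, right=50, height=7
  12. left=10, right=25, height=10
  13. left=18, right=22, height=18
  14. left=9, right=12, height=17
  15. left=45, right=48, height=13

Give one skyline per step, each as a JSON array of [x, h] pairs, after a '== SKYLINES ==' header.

== SKYLINES ==
[[15,17],[17,0]]
[[15,17],[17,15],[18,0]]
[[15,17],[17,15],[18,0],[45,18],[47,0]]
[[15,17],[17,15],[18,0],[40,18],[42,0],[45,18],[47,0]]
[[15,17],[17,15],[18,0],[25,6],[26,0],[40,18],[42,0],[45,18],[47,0]]
[[15,17],[17,15],[18,0],[23,10],[24,0],[25,6],[26,0],[40,18],[42,0],[45,18],[47,0]]
[[15,17],[17,15],[18,0],[23,10],[24,0],[25,6],[26,0],[40,18],[47,0]]
[[15,17],[17,15],[18,0],[23,10],[24,0],[25,6],[26,0],[40,18],[47,0]]
[[15,17],[17,15],[18,0],[23,10],[24,0],[25,6],[26,0],[40,18],[47,10],[49,0]]
[[15,17],[17,15],[18,0],[21,10],[29,0],[40,18],[47,10],[49,0]]
[[15,17],[17,15],[18,0],[21,10],[29,0],[40,18],[47,10],[49,7],[50,0]]
[[10,10],[15,17],[17,15],[18,10],[29,0],[40,18],[47,10],[49,7],[50,0]]
[[10,10],[15,17],[17,15],[18,18],[22,10],[29,0],[40,18],[47,10],[49,7],[50,0]]
[[9,17],[12,10],[15,17],[17,15],[18,18],[22,10],[29,0],[40,18],[47,10],[49,7],[50,0]]
[[9,17],[12,10],[15,17],[17,15],[18,18],[22,10],[29,0],[40,18],[47,13],[48,10],[49,7],[50,0]]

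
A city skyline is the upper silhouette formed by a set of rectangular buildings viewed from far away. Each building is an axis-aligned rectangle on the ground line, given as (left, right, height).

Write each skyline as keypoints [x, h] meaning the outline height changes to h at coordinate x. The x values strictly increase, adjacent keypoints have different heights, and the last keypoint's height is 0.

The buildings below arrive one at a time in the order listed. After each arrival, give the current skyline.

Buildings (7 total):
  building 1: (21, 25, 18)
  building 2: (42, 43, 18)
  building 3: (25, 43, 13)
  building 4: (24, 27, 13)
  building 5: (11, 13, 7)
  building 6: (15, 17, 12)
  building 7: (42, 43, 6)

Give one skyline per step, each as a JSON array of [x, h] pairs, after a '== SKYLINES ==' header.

== SKYLINES ==
[[21,18],[25,0]]
[[21,18],[25,0],[42,18],[43,0]]
[[21,18],[25,13],[42,18],[43,0]]
[[21,18],[25,13],[42,18],[43,0]]
[[11,7],[13,0],[21,18],[25,13],[42,18],[43,0]]
[[11,7],[13,0],[15,12],[17,0],[21,18],[25,13],[42,18],[43,0]]
[[11,7],[13,0],[15,12],[17,0],[21,18],[25,13],[42,18],[43,0]]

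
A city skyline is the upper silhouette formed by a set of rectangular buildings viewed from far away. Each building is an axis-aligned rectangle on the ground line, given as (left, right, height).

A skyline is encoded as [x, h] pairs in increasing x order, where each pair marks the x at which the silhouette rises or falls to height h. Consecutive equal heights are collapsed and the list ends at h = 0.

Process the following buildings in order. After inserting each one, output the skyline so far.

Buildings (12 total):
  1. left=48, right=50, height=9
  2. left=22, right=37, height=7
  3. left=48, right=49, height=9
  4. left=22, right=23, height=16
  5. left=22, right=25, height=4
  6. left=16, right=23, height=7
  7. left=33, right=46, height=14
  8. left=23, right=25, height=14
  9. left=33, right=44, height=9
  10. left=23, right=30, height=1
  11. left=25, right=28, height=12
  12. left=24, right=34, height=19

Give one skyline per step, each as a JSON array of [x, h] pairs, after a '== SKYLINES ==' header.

== SKYLINES ==
[[48,9],[50,0]]
[[22,7],[37,0],[48,9],[50,0]]
[[22,7],[37,0],[48,9],[50,0]]
[[22,16],[23,7],[37,0],[48,9],[50,0]]
[[22,16],[23,7],[37,0],[48,9],[50,0]]
[[16,7],[22,16],[23,7],[37,0],[48,9],[50,0]]
[[16,7],[22,16],[23,7],[33,14],[46,0],[48,9],[50,0]]
[[16,7],[22,16],[23,14],[25,7],[33,14],[46,0],[48,9],[50,0]]
[[16,7],[22,16],[23,14],[25,7],[33,14],[46,0],[48,9],[50,0]]
[[16,7],[22,16],[23,14],[25,7],[33,14],[46,0],[48,9],[50,0]]
[[16,7],[22,16],[23,14],[25,12],[28,7],[33,14],[46,0],[48,9],[50,0]]
[[16,7],[22,16],[23,14],[24,19],[34,14],[46,0],[48,9],[50,0]]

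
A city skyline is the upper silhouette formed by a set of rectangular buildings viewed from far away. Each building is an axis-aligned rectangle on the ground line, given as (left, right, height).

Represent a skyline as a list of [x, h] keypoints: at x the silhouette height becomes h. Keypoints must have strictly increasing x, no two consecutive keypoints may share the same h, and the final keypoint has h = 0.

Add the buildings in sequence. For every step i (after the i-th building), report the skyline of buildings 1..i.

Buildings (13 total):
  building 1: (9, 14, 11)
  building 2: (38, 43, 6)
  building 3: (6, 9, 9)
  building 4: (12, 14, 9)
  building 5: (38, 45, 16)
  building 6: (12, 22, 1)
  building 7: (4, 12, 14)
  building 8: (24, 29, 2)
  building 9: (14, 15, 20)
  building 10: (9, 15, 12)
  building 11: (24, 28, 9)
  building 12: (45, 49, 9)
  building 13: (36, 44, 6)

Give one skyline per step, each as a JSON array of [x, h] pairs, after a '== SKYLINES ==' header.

== SKYLINES ==
[[9,11],[14,0]]
[[9,11],[14,0],[38,6],[43,0]]
[[6,9],[9,11],[14,0],[38,6],[43,0]]
[[6,9],[9,11],[14,0],[38,6],[43,0]]
[[6,9],[9,11],[14,0],[38,16],[45,0]]
[[6,9],[9,11],[14,1],[22,0],[38,16],[45,0]]
[[4,14],[12,11],[14,1],[22,0],[38,16],[45,0]]
[[4,14],[12,11],[14,1],[22,0],[24,2],[29,0],[38,16],[45,0]]
[[4,14],[12,11],[14,20],[15,1],[22,0],[24,2],[29,0],[38,16],[45,0]]
[[4,14],[12,12],[14,20],[15,1],[22,0],[24,2],[29,0],[38,16],[45,0]]
[[4,14],[12,12],[14,20],[15,1],[22,0],[24,9],[28,2],[29,0],[38,16],[45,0]]
[[4,14],[12,12],[14,20],[15,1],[22,0],[24,9],[28,2],[29,0],[38,16],[45,9],[49,0]]
[[4,14],[12,12],[14,20],[15,1],[22,0],[24,9],[28,2],[29,0],[36,6],[38,16],[45,9],[49,0]]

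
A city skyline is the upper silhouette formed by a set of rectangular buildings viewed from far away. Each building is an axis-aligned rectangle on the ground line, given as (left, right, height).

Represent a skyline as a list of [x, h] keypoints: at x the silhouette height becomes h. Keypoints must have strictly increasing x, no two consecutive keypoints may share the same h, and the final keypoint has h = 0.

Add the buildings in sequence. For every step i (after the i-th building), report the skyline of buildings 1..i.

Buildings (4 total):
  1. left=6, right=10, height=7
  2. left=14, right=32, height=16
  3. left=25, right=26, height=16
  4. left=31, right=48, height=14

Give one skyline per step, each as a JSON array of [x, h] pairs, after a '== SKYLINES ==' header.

== SKYLINES ==
[[6,7],[10,0]]
[[6,7],[10,0],[14,16],[32,0]]
[[6,7],[10,0],[14,16],[32,0]]
[[6,7],[10,0],[14,16],[32,14],[48,0]]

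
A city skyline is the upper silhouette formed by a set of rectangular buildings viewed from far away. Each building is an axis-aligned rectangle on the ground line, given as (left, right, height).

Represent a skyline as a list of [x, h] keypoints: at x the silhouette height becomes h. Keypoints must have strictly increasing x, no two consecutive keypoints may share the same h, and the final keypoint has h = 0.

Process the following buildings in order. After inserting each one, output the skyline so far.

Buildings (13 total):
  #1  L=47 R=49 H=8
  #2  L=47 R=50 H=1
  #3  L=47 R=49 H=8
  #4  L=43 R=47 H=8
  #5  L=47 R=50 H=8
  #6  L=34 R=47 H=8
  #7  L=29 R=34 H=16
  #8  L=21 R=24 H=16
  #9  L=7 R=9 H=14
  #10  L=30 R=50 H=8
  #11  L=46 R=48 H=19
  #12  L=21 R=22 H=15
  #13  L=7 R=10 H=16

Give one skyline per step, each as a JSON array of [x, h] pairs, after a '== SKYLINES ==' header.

== SKYLINES ==
[[47,8],[49,0]]
[[47,8],[49,1],[50,0]]
[[47,8],[49,1],[50,0]]
[[43,8],[49,1],[50,0]]
[[43,8],[50,0]]
[[34,8],[50,0]]
[[29,16],[34,8],[50,0]]
[[21,16],[24,0],[29,16],[34,8],[50,0]]
[[7,14],[9,0],[21,16],[24,0],[29,16],[34,8],[50,0]]
[[7,14],[9,0],[21,16],[24,0],[29,16],[34,8],[50,0]]
[[7,14],[9,0],[21,16],[24,0],[29,16],[34,8],[46,19],[48,8],[50,0]]
[[7,14],[9,0],[21,16],[24,0],[29,16],[34,8],[46,19],[48,8],[50,0]]
[[7,16],[10,0],[21,16],[24,0],[29,16],[34,8],[46,19],[48,8],[50,0]]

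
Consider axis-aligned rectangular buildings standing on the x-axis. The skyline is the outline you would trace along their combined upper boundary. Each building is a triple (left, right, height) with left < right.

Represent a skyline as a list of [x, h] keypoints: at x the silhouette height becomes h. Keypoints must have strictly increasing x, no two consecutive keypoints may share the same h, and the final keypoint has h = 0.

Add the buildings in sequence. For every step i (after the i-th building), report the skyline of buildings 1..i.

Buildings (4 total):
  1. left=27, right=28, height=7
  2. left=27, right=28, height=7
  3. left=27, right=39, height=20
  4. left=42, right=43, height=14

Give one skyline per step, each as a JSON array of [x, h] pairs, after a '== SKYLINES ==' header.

== SKYLINES ==
[[27,7],[28,0]]
[[27,7],[28,0]]
[[27,20],[39,0]]
[[27,20],[39,0],[42,14],[43,0]]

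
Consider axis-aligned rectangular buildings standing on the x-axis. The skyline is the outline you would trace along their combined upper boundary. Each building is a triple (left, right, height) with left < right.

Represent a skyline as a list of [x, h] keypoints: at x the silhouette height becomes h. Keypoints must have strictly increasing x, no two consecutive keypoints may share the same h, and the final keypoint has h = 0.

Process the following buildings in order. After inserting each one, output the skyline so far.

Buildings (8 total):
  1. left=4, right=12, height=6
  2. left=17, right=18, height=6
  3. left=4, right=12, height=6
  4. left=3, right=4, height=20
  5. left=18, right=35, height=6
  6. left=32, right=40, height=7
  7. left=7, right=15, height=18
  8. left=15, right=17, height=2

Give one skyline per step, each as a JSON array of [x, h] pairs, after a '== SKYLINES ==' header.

== SKYLINES ==
[[4,6],[12,0]]
[[4,6],[12,0],[17,6],[18,0]]
[[4,6],[12,0],[17,6],[18,0]]
[[3,20],[4,6],[12,0],[17,6],[18,0]]
[[3,20],[4,6],[12,0],[17,6],[35,0]]
[[3,20],[4,6],[12,0],[17,6],[32,7],[40,0]]
[[3,20],[4,6],[7,18],[15,0],[17,6],[32,7],[40,0]]
[[3,20],[4,6],[7,18],[15,2],[17,6],[32,7],[40,0]]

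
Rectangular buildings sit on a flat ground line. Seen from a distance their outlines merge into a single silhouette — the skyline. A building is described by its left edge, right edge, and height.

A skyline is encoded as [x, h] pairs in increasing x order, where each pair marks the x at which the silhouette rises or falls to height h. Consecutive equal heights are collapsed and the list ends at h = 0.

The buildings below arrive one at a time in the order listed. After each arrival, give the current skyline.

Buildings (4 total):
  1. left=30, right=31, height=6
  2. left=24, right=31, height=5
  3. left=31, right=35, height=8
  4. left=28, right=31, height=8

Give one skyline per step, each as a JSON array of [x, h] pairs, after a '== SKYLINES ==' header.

== SKYLINES ==
[[30,6],[31,0]]
[[24,5],[30,6],[31,0]]
[[24,5],[30,6],[31,8],[35,0]]
[[24,5],[28,8],[35,0]]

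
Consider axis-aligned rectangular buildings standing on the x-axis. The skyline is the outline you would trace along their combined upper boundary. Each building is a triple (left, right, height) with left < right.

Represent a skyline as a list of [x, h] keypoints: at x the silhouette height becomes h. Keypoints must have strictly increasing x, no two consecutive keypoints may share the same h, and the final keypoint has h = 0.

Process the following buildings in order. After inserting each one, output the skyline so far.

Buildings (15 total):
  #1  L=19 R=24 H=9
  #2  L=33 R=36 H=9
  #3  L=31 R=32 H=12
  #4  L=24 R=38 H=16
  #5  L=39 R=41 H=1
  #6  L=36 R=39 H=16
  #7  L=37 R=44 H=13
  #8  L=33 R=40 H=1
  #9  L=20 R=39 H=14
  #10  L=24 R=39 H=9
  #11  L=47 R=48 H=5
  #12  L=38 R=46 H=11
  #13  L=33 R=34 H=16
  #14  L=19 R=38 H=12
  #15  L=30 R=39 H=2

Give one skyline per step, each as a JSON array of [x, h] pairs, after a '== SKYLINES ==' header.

== SKYLINES ==
[[19,9],[24,0]]
[[19,9],[24,0],[33,9],[36,0]]
[[19,9],[24,0],[31,12],[32,0],[33,9],[36,0]]
[[19,9],[24,16],[38,0]]
[[19,9],[24,16],[38,0],[39,1],[41,0]]
[[19,9],[24,16],[39,1],[41,0]]
[[19,9],[24,16],[39,13],[44,0]]
[[19,9],[24,16],[39,13],[44,0]]
[[19,9],[20,14],[24,16],[39,13],[44,0]]
[[19,9],[20,14],[24,16],[39,13],[44,0]]
[[19,9],[20,14],[24,16],[39,13],[44,0],[47,5],[48,0]]
[[19,9],[20,14],[24,16],[39,13],[44,11],[46,0],[47,5],[48,0]]
[[19,9],[20,14],[24,16],[39,13],[44,11],[46,0],[47,5],[48,0]]
[[19,12],[20,14],[24,16],[39,13],[44,11],[46,0],[47,5],[48,0]]
[[19,12],[20,14],[24,16],[39,13],[44,11],[46,0],[47,5],[48,0]]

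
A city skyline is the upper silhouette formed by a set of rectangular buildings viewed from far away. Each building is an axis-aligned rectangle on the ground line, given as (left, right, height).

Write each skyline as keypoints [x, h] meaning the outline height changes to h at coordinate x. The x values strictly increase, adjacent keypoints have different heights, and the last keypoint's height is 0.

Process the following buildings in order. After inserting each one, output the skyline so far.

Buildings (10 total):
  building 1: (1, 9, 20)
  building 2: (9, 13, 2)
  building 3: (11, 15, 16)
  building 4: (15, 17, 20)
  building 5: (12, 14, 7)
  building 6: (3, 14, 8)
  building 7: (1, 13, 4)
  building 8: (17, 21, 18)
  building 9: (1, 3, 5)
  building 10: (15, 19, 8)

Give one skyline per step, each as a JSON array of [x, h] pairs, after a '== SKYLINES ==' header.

== SKYLINES ==
[[1,20],[9,0]]
[[1,20],[9,2],[13,0]]
[[1,20],[9,2],[11,16],[15,0]]
[[1,20],[9,2],[11,16],[15,20],[17,0]]
[[1,20],[9,2],[11,16],[15,20],[17,0]]
[[1,20],[9,8],[11,16],[15,20],[17,0]]
[[1,20],[9,8],[11,16],[15,20],[17,0]]
[[1,20],[9,8],[11,16],[15,20],[17,18],[21,0]]
[[1,20],[9,8],[11,16],[15,20],[17,18],[21,0]]
[[1,20],[9,8],[11,16],[15,20],[17,18],[21,0]]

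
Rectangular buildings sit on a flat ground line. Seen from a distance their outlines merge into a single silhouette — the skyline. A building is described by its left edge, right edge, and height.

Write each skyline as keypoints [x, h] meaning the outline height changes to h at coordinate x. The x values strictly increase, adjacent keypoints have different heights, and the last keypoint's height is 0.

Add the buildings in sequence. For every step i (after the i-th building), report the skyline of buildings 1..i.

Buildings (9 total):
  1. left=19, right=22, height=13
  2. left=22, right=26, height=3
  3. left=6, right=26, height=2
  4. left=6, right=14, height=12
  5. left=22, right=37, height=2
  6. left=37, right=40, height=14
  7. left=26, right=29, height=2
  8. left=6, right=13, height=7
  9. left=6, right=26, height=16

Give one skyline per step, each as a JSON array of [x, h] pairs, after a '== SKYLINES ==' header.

== SKYLINES ==
[[19,13],[22,0]]
[[19,13],[22,3],[26,0]]
[[6,2],[19,13],[22,3],[26,0]]
[[6,12],[14,2],[19,13],[22,3],[26,0]]
[[6,12],[14,2],[19,13],[22,3],[26,2],[37,0]]
[[6,12],[14,2],[19,13],[22,3],[26,2],[37,14],[40,0]]
[[6,12],[14,2],[19,13],[22,3],[26,2],[37,14],[40,0]]
[[6,12],[14,2],[19,13],[22,3],[26,2],[37,14],[40,0]]
[[6,16],[26,2],[37,14],[40,0]]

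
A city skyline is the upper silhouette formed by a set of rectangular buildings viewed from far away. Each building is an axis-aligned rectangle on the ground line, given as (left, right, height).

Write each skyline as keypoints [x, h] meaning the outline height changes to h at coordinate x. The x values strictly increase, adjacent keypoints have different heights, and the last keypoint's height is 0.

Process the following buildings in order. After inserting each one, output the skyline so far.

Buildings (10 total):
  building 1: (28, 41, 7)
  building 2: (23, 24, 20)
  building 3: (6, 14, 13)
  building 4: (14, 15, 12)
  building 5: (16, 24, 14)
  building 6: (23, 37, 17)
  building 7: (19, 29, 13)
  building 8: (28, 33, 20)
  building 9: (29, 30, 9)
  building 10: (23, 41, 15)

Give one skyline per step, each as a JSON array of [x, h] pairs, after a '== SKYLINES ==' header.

== SKYLINES ==
[[28,7],[41,0]]
[[23,20],[24,0],[28,7],[41,0]]
[[6,13],[14,0],[23,20],[24,0],[28,7],[41,0]]
[[6,13],[14,12],[15,0],[23,20],[24,0],[28,7],[41,0]]
[[6,13],[14,12],[15,0],[16,14],[23,20],[24,0],[28,7],[41,0]]
[[6,13],[14,12],[15,0],[16,14],[23,20],[24,17],[37,7],[41,0]]
[[6,13],[14,12],[15,0],[16,14],[23,20],[24,17],[37,7],[41,0]]
[[6,13],[14,12],[15,0],[16,14],[23,20],[24,17],[28,20],[33,17],[37,7],[41,0]]
[[6,13],[14,12],[15,0],[16,14],[23,20],[24,17],[28,20],[33,17],[37,7],[41,0]]
[[6,13],[14,12],[15,0],[16,14],[23,20],[24,17],[28,20],[33,17],[37,15],[41,0]]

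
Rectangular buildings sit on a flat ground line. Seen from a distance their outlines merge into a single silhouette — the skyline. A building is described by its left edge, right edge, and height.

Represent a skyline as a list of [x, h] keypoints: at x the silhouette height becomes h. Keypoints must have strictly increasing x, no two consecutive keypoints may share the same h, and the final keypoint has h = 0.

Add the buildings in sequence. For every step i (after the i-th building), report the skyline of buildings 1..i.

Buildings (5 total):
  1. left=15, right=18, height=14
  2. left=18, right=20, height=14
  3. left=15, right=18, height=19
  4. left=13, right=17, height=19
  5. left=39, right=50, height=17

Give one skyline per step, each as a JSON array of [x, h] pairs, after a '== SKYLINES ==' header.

== SKYLINES ==
[[15,14],[18,0]]
[[15,14],[20,0]]
[[15,19],[18,14],[20,0]]
[[13,19],[18,14],[20,0]]
[[13,19],[18,14],[20,0],[39,17],[50,0]]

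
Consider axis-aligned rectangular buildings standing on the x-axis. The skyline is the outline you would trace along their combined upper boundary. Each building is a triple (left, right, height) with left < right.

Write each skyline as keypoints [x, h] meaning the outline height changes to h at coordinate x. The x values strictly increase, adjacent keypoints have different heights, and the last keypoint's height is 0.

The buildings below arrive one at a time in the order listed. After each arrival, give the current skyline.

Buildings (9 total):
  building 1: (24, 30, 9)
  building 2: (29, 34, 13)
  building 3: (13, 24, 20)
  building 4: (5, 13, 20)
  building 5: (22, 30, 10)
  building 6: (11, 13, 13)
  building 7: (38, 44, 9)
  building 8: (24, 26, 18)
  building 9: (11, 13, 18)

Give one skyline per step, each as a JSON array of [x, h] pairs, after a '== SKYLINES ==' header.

== SKYLINES ==
[[24,9],[30,0]]
[[24,9],[29,13],[34,0]]
[[13,20],[24,9],[29,13],[34,0]]
[[5,20],[24,9],[29,13],[34,0]]
[[5,20],[24,10],[29,13],[34,0]]
[[5,20],[24,10],[29,13],[34,0]]
[[5,20],[24,10],[29,13],[34,0],[38,9],[44,0]]
[[5,20],[24,18],[26,10],[29,13],[34,0],[38,9],[44,0]]
[[5,20],[24,18],[26,10],[29,13],[34,0],[38,9],[44,0]]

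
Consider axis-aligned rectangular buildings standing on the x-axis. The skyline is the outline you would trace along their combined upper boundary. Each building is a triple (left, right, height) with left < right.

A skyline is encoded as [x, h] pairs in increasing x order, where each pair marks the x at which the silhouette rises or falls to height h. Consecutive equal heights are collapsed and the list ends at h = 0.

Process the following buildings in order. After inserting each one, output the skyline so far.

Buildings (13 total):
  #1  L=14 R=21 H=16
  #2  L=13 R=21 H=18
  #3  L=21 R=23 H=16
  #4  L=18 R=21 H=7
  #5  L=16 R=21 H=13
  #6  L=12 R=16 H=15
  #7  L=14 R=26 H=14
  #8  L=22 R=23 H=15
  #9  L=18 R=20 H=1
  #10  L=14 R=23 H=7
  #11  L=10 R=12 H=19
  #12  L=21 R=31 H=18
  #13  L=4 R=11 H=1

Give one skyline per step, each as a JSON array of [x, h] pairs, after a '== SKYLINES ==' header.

== SKYLINES ==
[[14,16],[21,0]]
[[13,18],[21,0]]
[[13,18],[21,16],[23,0]]
[[13,18],[21,16],[23,0]]
[[13,18],[21,16],[23,0]]
[[12,15],[13,18],[21,16],[23,0]]
[[12,15],[13,18],[21,16],[23,14],[26,0]]
[[12,15],[13,18],[21,16],[23,14],[26,0]]
[[12,15],[13,18],[21,16],[23,14],[26,0]]
[[12,15],[13,18],[21,16],[23,14],[26,0]]
[[10,19],[12,15],[13,18],[21,16],[23,14],[26,0]]
[[10,19],[12,15],[13,18],[31,0]]
[[4,1],[10,19],[12,15],[13,18],[31,0]]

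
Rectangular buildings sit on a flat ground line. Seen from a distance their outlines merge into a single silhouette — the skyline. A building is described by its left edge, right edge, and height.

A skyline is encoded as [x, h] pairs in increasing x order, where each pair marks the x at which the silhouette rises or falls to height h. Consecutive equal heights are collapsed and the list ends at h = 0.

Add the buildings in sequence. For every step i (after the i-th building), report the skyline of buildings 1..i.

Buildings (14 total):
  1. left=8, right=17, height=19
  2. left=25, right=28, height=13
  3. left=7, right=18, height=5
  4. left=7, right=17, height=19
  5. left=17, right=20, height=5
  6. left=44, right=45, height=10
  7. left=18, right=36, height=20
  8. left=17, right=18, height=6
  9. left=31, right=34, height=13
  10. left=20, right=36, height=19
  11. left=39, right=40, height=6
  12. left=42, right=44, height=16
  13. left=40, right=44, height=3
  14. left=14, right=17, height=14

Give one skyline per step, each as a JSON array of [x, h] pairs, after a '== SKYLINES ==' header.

== SKYLINES ==
[[8,19],[17,0]]
[[8,19],[17,0],[25,13],[28,0]]
[[7,5],[8,19],[17,5],[18,0],[25,13],[28,0]]
[[7,19],[17,5],[18,0],[25,13],[28,0]]
[[7,19],[17,5],[20,0],[25,13],[28,0]]
[[7,19],[17,5],[20,0],[25,13],[28,0],[44,10],[45,0]]
[[7,19],[17,5],[18,20],[36,0],[44,10],[45,0]]
[[7,19],[17,6],[18,20],[36,0],[44,10],[45,0]]
[[7,19],[17,6],[18,20],[36,0],[44,10],[45,0]]
[[7,19],[17,6],[18,20],[36,0],[44,10],[45,0]]
[[7,19],[17,6],[18,20],[36,0],[39,6],[40,0],[44,10],[45,0]]
[[7,19],[17,6],[18,20],[36,0],[39,6],[40,0],[42,16],[44,10],[45,0]]
[[7,19],[17,6],[18,20],[36,0],[39,6],[40,3],[42,16],[44,10],[45,0]]
[[7,19],[17,6],[18,20],[36,0],[39,6],[40,3],[42,16],[44,10],[45,0]]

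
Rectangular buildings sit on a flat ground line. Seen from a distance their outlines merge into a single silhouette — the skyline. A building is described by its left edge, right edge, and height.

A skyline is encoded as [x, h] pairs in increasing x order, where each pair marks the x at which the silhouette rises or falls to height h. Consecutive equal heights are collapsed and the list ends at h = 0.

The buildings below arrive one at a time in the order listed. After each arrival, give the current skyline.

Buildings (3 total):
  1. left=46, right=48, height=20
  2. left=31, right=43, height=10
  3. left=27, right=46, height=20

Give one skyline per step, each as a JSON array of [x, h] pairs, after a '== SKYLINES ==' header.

== SKYLINES ==
[[46,20],[48,0]]
[[31,10],[43,0],[46,20],[48,0]]
[[27,20],[48,0]]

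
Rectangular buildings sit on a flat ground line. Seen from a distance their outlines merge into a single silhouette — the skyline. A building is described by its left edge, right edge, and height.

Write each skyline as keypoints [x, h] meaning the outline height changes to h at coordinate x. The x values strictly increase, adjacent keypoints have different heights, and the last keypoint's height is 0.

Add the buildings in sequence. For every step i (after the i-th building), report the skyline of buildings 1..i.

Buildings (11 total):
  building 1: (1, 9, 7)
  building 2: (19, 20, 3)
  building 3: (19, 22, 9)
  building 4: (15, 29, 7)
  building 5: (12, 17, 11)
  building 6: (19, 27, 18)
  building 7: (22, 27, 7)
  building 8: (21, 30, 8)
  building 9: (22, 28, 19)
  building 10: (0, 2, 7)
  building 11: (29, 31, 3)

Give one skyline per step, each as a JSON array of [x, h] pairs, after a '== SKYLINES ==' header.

== SKYLINES ==
[[1,7],[9,0]]
[[1,7],[9,0],[19,3],[20,0]]
[[1,7],[9,0],[19,9],[22,0]]
[[1,7],[9,0],[15,7],[19,9],[22,7],[29,0]]
[[1,7],[9,0],[12,11],[17,7],[19,9],[22,7],[29,0]]
[[1,7],[9,0],[12,11],[17,7],[19,18],[27,7],[29,0]]
[[1,7],[9,0],[12,11],[17,7],[19,18],[27,7],[29,0]]
[[1,7],[9,0],[12,11],[17,7],[19,18],[27,8],[30,0]]
[[1,7],[9,0],[12,11],[17,7],[19,18],[22,19],[28,8],[30,0]]
[[0,7],[9,0],[12,11],[17,7],[19,18],[22,19],[28,8],[30,0]]
[[0,7],[9,0],[12,11],[17,7],[19,18],[22,19],[28,8],[30,3],[31,0]]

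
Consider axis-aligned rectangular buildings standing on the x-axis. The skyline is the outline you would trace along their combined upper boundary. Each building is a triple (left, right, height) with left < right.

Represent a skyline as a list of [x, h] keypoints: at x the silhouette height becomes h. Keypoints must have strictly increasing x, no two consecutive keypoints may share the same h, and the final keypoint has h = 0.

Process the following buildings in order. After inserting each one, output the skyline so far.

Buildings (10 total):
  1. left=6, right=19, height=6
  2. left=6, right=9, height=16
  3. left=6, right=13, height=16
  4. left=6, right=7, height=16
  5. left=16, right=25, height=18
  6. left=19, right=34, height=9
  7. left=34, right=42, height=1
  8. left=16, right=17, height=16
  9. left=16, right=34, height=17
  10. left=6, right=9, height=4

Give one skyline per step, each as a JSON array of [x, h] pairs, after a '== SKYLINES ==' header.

== SKYLINES ==
[[6,6],[19,0]]
[[6,16],[9,6],[19,0]]
[[6,16],[13,6],[19,0]]
[[6,16],[13,6],[19,0]]
[[6,16],[13,6],[16,18],[25,0]]
[[6,16],[13,6],[16,18],[25,9],[34,0]]
[[6,16],[13,6],[16,18],[25,9],[34,1],[42,0]]
[[6,16],[13,6],[16,18],[25,9],[34,1],[42,0]]
[[6,16],[13,6],[16,18],[25,17],[34,1],[42,0]]
[[6,16],[13,6],[16,18],[25,17],[34,1],[42,0]]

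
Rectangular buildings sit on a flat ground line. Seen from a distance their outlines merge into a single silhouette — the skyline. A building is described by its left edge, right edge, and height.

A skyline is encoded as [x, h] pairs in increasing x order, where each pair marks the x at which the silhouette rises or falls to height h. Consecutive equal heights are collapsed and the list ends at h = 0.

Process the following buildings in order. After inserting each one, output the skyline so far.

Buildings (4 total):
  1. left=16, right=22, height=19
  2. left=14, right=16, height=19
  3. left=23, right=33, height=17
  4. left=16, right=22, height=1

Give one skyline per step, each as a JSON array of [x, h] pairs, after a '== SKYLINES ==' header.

== SKYLINES ==
[[16,19],[22,0]]
[[14,19],[22,0]]
[[14,19],[22,0],[23,17],[33,0]]
[[14,19],[22,0],[23,17],[33,0]]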